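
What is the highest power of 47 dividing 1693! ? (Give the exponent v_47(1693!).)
v_47(1693!) = 36

Legendre's formula: v_p(n!) = Σ_{k ≥ 1} ⌊n / p^k⌋. For p = 47, n = 1693, the terms are:
  ⌊1693/47^1⌋ = ⌊1693/47⌋ = 36
(the next term ⌊1693/47^2⌋ = 0, terminating the sum). Summing: v_47(1693!) = 36 = 36.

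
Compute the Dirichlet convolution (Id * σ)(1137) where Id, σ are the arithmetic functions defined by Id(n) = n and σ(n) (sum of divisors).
(Id * σ)(1137) = 5313

Divisors of 1137: [1, 3, 379, 1137]. For each d | 1137:
  d = 1: Id(1) · σ(1137/1) = 1 · 1520 = 1520
  d = 3: Id(3) · σ(1137/3) = 3 · 380 = 1140
  d = 379: Id(379) · σ(1137/379) = 379 · 4 = 1516
  d = 1137: Id(1137) · σ(1137/1137) = 1137 · 1 = 1137
Summing: (Id * σ)(1137) = 1520 + 1140 + 1516 + 1137 = 5313.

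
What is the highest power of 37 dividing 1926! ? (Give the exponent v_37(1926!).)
v_37(1926!) = 53

Legendre's formula: v_p(n!) = Σ_{k ≥ 1} ⌊n / p^k⌋. For p = 37, n = 1926, the terms are:
  ⌊1926/37^1⌋ = ⌊1926/37⌋ = 52
  ⌊1926/37^2⌋ = ⌊1926/1369⌋ = 1
(the next term ⌊1926/37^3⌋ = 0, terminating the sum). Summing: v_37(1926!) = 52 + 1 = 53.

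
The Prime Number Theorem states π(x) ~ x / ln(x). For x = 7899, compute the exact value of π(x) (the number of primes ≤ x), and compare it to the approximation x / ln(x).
π(7899) = 997;  x/ln(x) ≈ 880.16;  relative error ≈ 11.72%.

Directly count primes up to 7899: π(7899) = 997. The PNT approximation gives 7899/ln(7899) ≈ 7899/8.97449 ≈ 880.16. Relative error (π(x) − x/ln(x)) / π(x) ≈ 11.72%; the approximation is known to undercount slightly (Li(x) is a better estimate).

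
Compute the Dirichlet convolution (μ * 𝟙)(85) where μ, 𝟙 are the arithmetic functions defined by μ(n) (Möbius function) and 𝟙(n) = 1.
(μ * 𝟙)(85) = 0

Divisors of 85: [1, 5, 17, 85]. For each d | 85:
  d = 1: μ(1) · 𝟙(85/1) = 1 · 1 = 1
  d = 5: μ(5) · 𝟙(85/5) = -1 · 1 = -1
  d = 17: μ(17) · 𝟙(85/17) = -1 · 1 = -1
  d = 85: μ(85) · 𝟙(85/85) = 1 · 1 = 1
Summing: (μ * 𝟙)(85) = 1 + -1 + -1 + 1 = 0.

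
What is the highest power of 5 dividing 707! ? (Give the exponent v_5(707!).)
v_5(707!) = 175

Legendre's formula: v_p(n!) = Σ_{k ≥ 1} ⌊n / p^k⌋. For p = 5, n = 707, the terms are:
  ⌊707/5^1⌋ = ⌊707/5⌋ = 141
  ⌊707/5^2⌋ = ⌊707/25⌋ = 28
  ⌊707/5^3⌋ = ⌊707/125⌋ = 5
  ⌊707/5^4⌋ = ⌊707/625⌋ = 1
(the next term ⌊707/5^5⌋ = 0, terminating the sum). Summing: v_5(707!) = 141 + 28 + 5 + 1 = 175.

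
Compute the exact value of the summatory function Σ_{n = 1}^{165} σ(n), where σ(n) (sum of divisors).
Σ_{n ≤ 165} σ(n) = 22455

Compute σ(n) for each 1 ≤ n ≤ 165: σ(1) = 1, σ(2) = 3, σ(3) = 4, σ(4) = 7, σ(5) = 6, σ(6) = 12, σ(7) = 8, σ(8) = 15, σ(9) = 13, σ(10) = 18, σ(11) = 12, σ(12) = 28, σ(13) = 14, σ(14) = 24, σ(15) = 24, σ(16) = 31, σ(17) = 18, σ(18) = 39, σ(19) = 20, σ(20) = 42, σ(21) = 32, σ(22) = 36, σ(23) = 24, σ(24) = 60, σ(25) = 31, σ(26) = 42, σ(27) = 40, σ(28) = 56, σ(29) = 30, σ(30) = 72, σ(31) = 32, σ(32) = 63, σ(33) = 48, σ(34) = 54, σ(35) = 48, σ(36) = 91, σ(37) = 38, σ(38) = 60, σ(39) = 56, σ(40) = 90, σ(41) = 42, σ(42) = 96, σ(43) = 44, σ(44) = 84, σ(45) = 78, σ(46) = 72, σ(47) = 48, σ(48) = 124, σ(49) = 57, σ(50) = 93, σ(51) = 72, σ(52) = 98, σ(53) = 54, σ(54) = 120, σ(55) = 72, σ(56) = 120, σ(57) = 80, σ(58) = 90, σ(59) = 60, σ(60) = 168, σ(61) = 62, σ(62) = 96, σ(63) = 104, σ(64) = 127, σ(65) = 84, σ(66) = 144, σ(67) = 68, σ(68) = 126, σ(69) = 96, σ(70) = 144, σ(71) = 72, σ(72) = 195, σ(73) = 74, σ(74) = 114, σ(75) = 124, σ(76) = 140, σ(77) = 96, σ(78) = 168, σ(79) = 80, σ(80) = 186, σ(81) = 121, σ(82) = 126, σ(83) = 84, σ(84) = 224, σ(85) = 108, σ(86) = 132, σ(87) = 120, σ(88) = 180, σ(89) = 90, σ(90) = 234, σ(91) = 112, σ(92) = 168, σ(93) = 128, σ(94) = 144, σ(95) = 120, σ(96) = 252, σ(97) = 98, σ(98) = 171, σ(99) = 156, σ(100) = 217, σ(101) = 102, σ(102) = 216, σ(103) = 104, σ(104) = 210, σ(105) = 192, σ(106) = 162, σ(107) = 108, σ(108) = 280, σ(109) = 110, σ(110) = 216, σ(111) = 152, σ(112) = 248, σ(113) = 114, σ(114) = 240, σ(115) = 144, σ(116) = 210, σ(117) = 182, σ(118) = 180, σ(119) = 144, σ(120) = 360, σ(121) = 133, σ(122) = 186, σ(123) = 168, σ(124) = 224, σ(125) = 156, σ(126) = 312, σ(127) = 128, σ(128) = 255, σ(129) = 176, σ(130) = 252, σ(131) = 132, σ(132) = 336, σ(133) = 160, σ(134) = 204, σ(135) = 240, σ(136) = 270, σ(137) = 138, σ(138) = 288, σ(139) = 140, σ(140) = 336, σ(141) = 192, σ(142) = 216, σ(143) = 168, σ(144) = 403, σ(145) = 180, σ(146) = 222, σ(147) = 228, σ(148) = 266, σ(149) = 150, σ(150) = 372, σ(151) = 152, σ(152) = 300, σ(153) = 234, σ(154) = 288, σ(155) = 192, σ(156) = 392, σ(157) = 158, σ(158) = 240, σ(159) = 216, σ(160) = 378, σ(161) = 192, σ(162) = 363, σ(163) = 164, σ(164) = 294, σ(165) = 288. Summing all 165 values: 22455. (Average order: Σ_{n ≤ x} σ(n) ~ (π²/12) x². For x = 165, (π²/12)·165² ≈ 22391.66.)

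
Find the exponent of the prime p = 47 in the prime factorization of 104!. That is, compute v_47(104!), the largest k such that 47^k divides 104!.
v_47(104!) = 2

Legendre's formula: v_p(n!) = Σ_{k ≥ 1} ⌊n / p^k⌋. For p = 47, n = 104, the terms are:
  ⌊104/47^1⌋ = ⌊104/47⌋ = 2
(the next term ⌊104/47^2⌋ = 0, terminating the sum). Summing: v_47(104!) = 2 = 2.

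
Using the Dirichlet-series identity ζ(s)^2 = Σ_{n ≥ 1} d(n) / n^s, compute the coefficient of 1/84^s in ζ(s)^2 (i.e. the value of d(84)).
d(84) = 12

ζ(s)^2 = (Σ 1/m^s)(Σ 1/k^s). The coefficient of 1/n^s in the product is the number of ordered pairs (m, k) with mk = n, which equals d(n). For n = 84, divisors are [1, 2, 3, 4, 6, 7, 12, 14, 21, 28, 42, 84], so d(84) = 12.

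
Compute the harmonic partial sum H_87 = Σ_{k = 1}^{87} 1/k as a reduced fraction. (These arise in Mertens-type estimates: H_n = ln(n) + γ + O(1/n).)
H_87 = 3706795349055853229324900260857622319/734184632222154704090370027645633600

Direct summation: H_87 = 1 + 1/2 + ... + 1/87. The least common denominator is lcm(1, ..., 87) = 8076030954443701744994070304101969600; over this denominator the numerator is 8076030954443701744994070304101969600 + 4038015477221850872497035152050984800 + 2692010318147900581664690101367323200 + 2019007738610925436248517576025492400 + 1615206190888740348998814060820393920 + 1346005159073950290832345050683661600 + 1153718707777671677856295757728852800 + 1009503869305462718124258788012746200 + 897336772715966860554896700455774400 + 807603095444370174499407030410196960 + 734184632222154704090370027645633600 + 673002579536975145416172525341830800 + 621233150341823211153390023392459200 + 576859353888835838928147878864426400 + 538402063629580116332938020273464640 + 504751934652731359062129394006373100 + 475060644379041279117298253182468800 + 448668386357983430277448350227887200 + 425054260760194828683898437057998400 + 403801547722185087249703515205098480 + 384572902592557225952098585909617600 + 367092316111077352045185013822816800 + 351131780627987032391046534960955200 + 336501289768487572708086262670915400 + 323041238177748069799762812164078784 + 310616575170911605576695011696229600 + 299112257571988953518298900151924800 + 288429676944417919464073939432213200 + 278483826015300060172209320831102400 + 269201031814790058166469010136732320 + 260517127562700056290131300132321600 + 252375967326365679531064697003186550 + 244728210740718234696790009215211200 + 237530322189520639558649126591234400 + 230743741555534335571259151545770560 + 224334193178991715138724175113943600 + 218271106876856803918758656867620800 + 212527130380097414341949218528999200 + 207077716780607737051130007797486400 + 201900773861092543624851757602549240 + 196976364742529310853513909856145600 + 192286451296278612976049292954808800 + 187814673359155854534745821025627200 + 183546158055538676022592506911408400 + 179467354543193372110979340091154880 + 175565890313993516195523267480477600 + 171830445839227696702001495831956800 + 168250644884243786354043131335457700 + 164816958253953096836613679675550400 + 161520619088874034899881406082039392 + 158353548126347093039099417727489600 + 155308287585455802788347505848114800 + 152377942536673617830076798190603200 + 149556128785994476759149450075962400 + 146836926444430940818074005529126720 + 144214838472208959732036969716106600 + 141684753586731609561299479019332800 + 139241913007650030086104660415551200 + 136881880583791554999899496679694400 + 134600515907395029083234505068366160 + 132393950072847569590066726296753600 + 130258563781350028145065650066160800 + 128190967530852408650699528636539200 + 126187983663182839765532348501593275 + 124246630068364642230678004678491840 + 122364105370359117348395004607605600 + 120537775439458234999911497076148800 + 118765161094760319779324563295617200 + 117043926875995677463682178320318400 + 115371870777767167785629575772885280 + 113746914851319742887240426818337600 + 112167096589495857569362087556971800 + 110630561019776736232795483617835200 + 109135553438428401959379328433810400 + 107680412725916023266587604054692928 + 106263565190048707170974609264499600 + 104883518888879243441481432520804800 + 103538858390303868525565003898743200 + 102228239929667110696127472203822400 + 100950386930546271812425878801274620 + 99704085857329651172766300050641600 + 98488182371264655426756954928072800 + 97301577764381948734868316916891200 + 96143225648139306488024646477404400 + 95012128875808255823459650636493760 + 93907336679577927267372910512813600 + 92827942005100020057403106943700800 = 40774748839614385522573902869433845509, so H_87 = 40774748839614385522573902869433845509/8076030954443701744994070304101969600; reducing by gcd(40774748839614385522573902869433845509, 8076030954443701744994070304101969600) = 11 gives 3706795349055853229324900260857622319/734184632222154704090370027645633600 ≈ 5.04886. (The PNT-adjacent estimate ln(87) + γ ≈ 5.04312 matches within O(1/n).)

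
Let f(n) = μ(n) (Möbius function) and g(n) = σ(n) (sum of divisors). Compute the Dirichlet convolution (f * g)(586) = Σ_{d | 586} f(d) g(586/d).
(μ * σ)(586) = 586

Divisors of 586: [1, 2, 293, 586]. For each d | 586:
  d = 1: μ(1) · σ(586/1) = 1 · 882 = 882
  d = 2: μ(2) · σ(586/2) = -1 · 294 = -294
  d = 293: μ(293) · σ(586/293) = -1 · 3 = -3
  d = 586: μ(586) · σ(586/586) = 1 · 1 = 1
Summing: (μ * σ)(586) = 882 + -294 + -3 + 1 = 586.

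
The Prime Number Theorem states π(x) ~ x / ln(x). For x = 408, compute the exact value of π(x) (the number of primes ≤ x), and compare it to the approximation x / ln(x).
π(408) = 79;  x/ln(x) ≈ 67.87;  relative error ≈ 14.09%.

Directly count primes up to 408: π(408) = 79. The PNT approximation gives 408/ln(408) ≈ 408/6.01127 ≈ 67.87. Relative error (π(x) − x/ln(x)) / π(x) ≈ 14.09%; the approximation is known to undercount slightly (Li(x) is a better estimate).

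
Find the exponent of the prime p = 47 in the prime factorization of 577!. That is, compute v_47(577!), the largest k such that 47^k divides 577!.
v_47(577!) = 12

Legendre's formula: v_p(n!) = Σ_{k ≥ 1} ⌊n / p^k⌋. For p = 47, n = 577, the terms are:
  ⌊577/47^1⌋ = ⌊577/47⌋ = 12
(the next term ⌊577/47^2⌋ = 0, terminating the sum). Summing: v_47(577!) = 12 = 12.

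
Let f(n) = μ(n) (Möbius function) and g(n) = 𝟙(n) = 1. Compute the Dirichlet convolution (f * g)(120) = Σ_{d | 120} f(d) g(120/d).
(μ * 𝟙)(120) = 0

Divisors of 120: [1, 2, 3, 4, 5, 6, 8, 10, 12, 15, 20, 24, 30, 40, 60, 120]. For each d | 120:
  d = 1: μ(1) · 𝟙(120/1) = 1 · 1 = 1
  d = 2: μ(2) · 𝟙(120/2) = -1 · 1 = -1
  d = 3: μ(3) · 𝟙(120/3) = -1 · 1 = -1
  d = 4: μ(4) · 𝟙(120/4) = 0 · 1 = 0
  d = 5: μ(5) · 𝟙(120/5) = -1 · 1 = -1
  d = 6: μ(6) · 𝟙(120/6) = 1 · 1 = 1
  d = 8: μ(8) · 𝟙(120/8) = 0 · 1 = 0
  d = 10: μ(10) · 𝟙(120/10) = 1 · 1 = 1
  d = 12: μ(12) · 𝟙(120/12) = 0 · 1 = 0
  d = 15: μ(15) · 𝟙(120/15) = 1 · 1 = 1
  d = 20: μ(20) · 𝟙(120/20) = 0 · 1 = 0
  d = 24: μ(24) · 𝟙(120/24) = 0 · 1 = 0
  d = 30: μ(30) · 𝟙(120/30) = -1 · 1 = -1
  d = 40: μ(40) · 𝟙(120/40) = 0 · 1 = 0
  d = 60: μ(60) · 𝟙(120/60) = 0 · 1 = 0
  d = 120: μ(120) · 𝟙(120/120) = 0 · 1 = 0
Summing: (μ * 𝟙)(120) = 1 + -1 + -1 + 0 + -1 + 1 + 0 + 1 + 0 + 1 + 0 + 0 + -1 + 0 + 0 + 0 = 0.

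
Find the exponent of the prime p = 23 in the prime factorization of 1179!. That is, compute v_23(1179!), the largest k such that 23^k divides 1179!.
v_23(1179!) = 53

Legendre's formula: v_p(n!) = Σ_{k ≥ 1} ⌊n / p^k⌋. For p = 23, n = 1179, the terms are:
  ⌊1179/23^1⌋ = ⌊1179/23⌋ = 51
  ⌊1179/23^2⌋ = ⌊1179/529⌋ = 2
(the next term ⌊1179/23^3⌋ = 0, terminating the sum). Summing: v_23(1179!) = 51 + 2 = 53.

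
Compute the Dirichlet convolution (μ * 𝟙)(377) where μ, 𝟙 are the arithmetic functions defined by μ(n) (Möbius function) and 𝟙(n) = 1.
(μ * 𝟙)(377) = 0

Divisors of 377: [1, 13, 29, 377]. For each d | 377:
  d = 1: μ(1) · 𝟙(377/1) = 1 · 1 = 1
  d = 13: μ(13) · 𝟙(377/13) = -1 · 1 = -1
  d = 29: μ(29) · 𝟙(377/29) = -1 · 1 = -1
  d = 377: μ(377) · 𝟙(377/377) = 1 · 1 = 1
Summing: (μ * 𝟙)(377) = 1 + -1 + -1 + 1 = 0.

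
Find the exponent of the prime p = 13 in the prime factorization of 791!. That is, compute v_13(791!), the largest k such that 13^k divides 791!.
v_13(791!) = 64

Legendre's formula: v_p(n!) = Σ_{k ≥ 1} ⌊n / p^k⌋. For p = 13, n = 791, the terms are:
  ⌊791/13^1⌋ = ⌊791/13⌋ = 60
  ⌊791/13^2⌋ = ⌊791/169⌋ = 4
(the next term ⌊791/13^3⌋ = 0, terminating the sum). Summing: v_13(791!) = 60 + 4 = 64.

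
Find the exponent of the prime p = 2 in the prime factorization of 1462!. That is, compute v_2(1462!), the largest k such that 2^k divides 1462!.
v_2(1462!) = 1455

Legendre's formula: v_p(n!) = Σ_{k ≥ 1} ⌊n / p^k⌋. For p = 2, n = 1462, the terms are:
  ⌊1462/2^1⌋ = ⌊1462/2⌋ = 731
  ⌊1462/2^2⌋ = ⌊1462/4⌋ = 365
  ⌊1462/2^3⌋ = ⌊1462/8⌋ = 182
  ⌊1462/2^4⌋ = ⌊1462/16⌋ = 91
  ⌊1462/2^5⌋ = ⌊1462/32⌋ = 45
  ⌊1462/2^6⌋ = ⌊1462/64⌋ = 22
  ⌊1462/2^7⌋ = ⌊1462/128⌋ = 11
  ⌊1462/2^8⌋ = ⌊1462/256⌋ = 5
  ⌊1462/2^9⌋ = ⌊1462/512⌋ = 2
  ⌊1462/2^10⌋ = ⌊1462/1024⌋ = 1
(the next term ⌊1462/2^11⌋ = 0, terminating the sum). Summing: v_2(1462!) = 731 + 365 + 182 + 91 + 45 + 22 + 11 + 5 + 2 + 1 = 1455.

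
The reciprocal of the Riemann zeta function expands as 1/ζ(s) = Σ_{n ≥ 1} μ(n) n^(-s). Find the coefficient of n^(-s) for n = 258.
μ(258) = -1

Factor n = 258 = 2 · 3 · 43. μ(n) = 0 if any exponent ≥ 2 (not squarefree); otherwise μ(n) = (−1)^{ω(n)} where ω(n) is the number of distinct prime factors. Applying: μ(258) = -1.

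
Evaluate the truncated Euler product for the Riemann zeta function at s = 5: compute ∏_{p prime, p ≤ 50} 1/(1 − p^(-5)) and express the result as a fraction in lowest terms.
∏ = 505807800965451248053830657783332590848273750176189703324931155978491/487794643941809531294334436783738741459341109492573787399981389578240

The primes p ≤ 50 are [2, 3, 5, 7, 11, 13, 17, 19, 23, 29, 31, 37, 41, 43, 47]. For each prime, (1 − 1/p^5)^(-1) = p^5 / (p^5 − 1). The product is (1 − 1/2^5)^(-1), (1 − 1/3^5)^(-1), (1 − 1/5^5)^(-1), (1 − 1/7^5)^(-1), (1 − 1/11^5)^(-1), (1 − 1/13^5)^(-1), (1 − 1/17^5)^(-1), (1 − 1/19^5)^(-1), (1 − 1/23^5)^(-1), (1 − 1/29^5)^(-1), (1 − 1/31^5)^(-1), (1 − 1/37^5)^(-1), (1 − 1/41^5)^(-1), (1 − 1/43^5)^(-1), (1 − 1/47^5)^(-1) = ∏ p^5 / (p^5 − 1) = 505807800965451248053830657783332590848273750176189703324931155978491/487794643941809531294334436783738741459341109492573787399981389578240.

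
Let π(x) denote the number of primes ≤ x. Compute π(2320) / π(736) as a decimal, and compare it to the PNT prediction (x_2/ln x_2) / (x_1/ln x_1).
π(2320)/π(736) = 344/130 ≈ 2.6462;  PNT prediction ≈ 2.6852.

π(736) = 130 and π(2320) = 344, so π(2320)/π(736) ≈ 2.6462. The PNT-predicted ratio is (2320/ln(2320)) / (736/ln(736)) ≈ 2.6852. The two agree to within a few percent, as expected.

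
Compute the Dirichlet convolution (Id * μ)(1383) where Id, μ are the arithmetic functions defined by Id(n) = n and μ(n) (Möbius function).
(Id * μ)(1383) = 920

Divisors of 1383: [1, 3, 461, 1383]. For each d | 1383:
  d = 1: Id(1) · μ(1383/1) = 1 · 1 = 1
  d = 3: Id(3) · μ(1383/3) = 3 · -1 = -3
  d = 461: Id(461) · μ(1383/461) = 461 · -1 = -461
  d = 1383: Id(1383) · μ(1383/1383) = 1383 · 1 = 1383
Summing: (Id * μ)(1383) = 1 + -3 + -461 + 1383 = 920.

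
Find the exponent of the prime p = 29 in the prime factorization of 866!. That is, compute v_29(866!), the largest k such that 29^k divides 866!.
v_29(866!) = 30

Legendre's formula: v_p(n!) = Σ_{k ≥ 1} ⌊n / p^k⌋. For p = 29, n = 866, the terms are:
  ⌊866/29^1⌋ = ⌊866/29⌋ = 29
  ⌊866/29^2⌋ = ⌊866/841⌋ = 1
(the next term ⌊866/29^3⌋ = 0, terminating the sum). Summing: v_29(866!) = 29 + 1 = 30.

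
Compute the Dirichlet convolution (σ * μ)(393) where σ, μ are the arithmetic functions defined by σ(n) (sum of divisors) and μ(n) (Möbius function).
(σ * μ)(393) = 393

Divisors of 393: [1, 3, 131, 393]. For each d | 393:
  d = 1: σ(1) · μ(393/1) = 1 · 1 = 1
  d = 3: σ(3) · μ(393/3) = 4 · -1 = -4
  d = 131: σ(131) · μ(393/131) = 132 · -1 = -132
  d = 393: σ(393) · μ(393/393) = 528 · 1 = 528
Summing: (σ * μ)(393) = 1 + -4 + -132 + 528 = 393.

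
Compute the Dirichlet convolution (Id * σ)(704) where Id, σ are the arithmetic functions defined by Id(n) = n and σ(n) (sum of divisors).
(Id * σ)(704) = 17687

Divisors of 704: [1, 2, 4, 8, 11, 16, 22, 32, 44, 64, 88, 176, 352, 704]. For each d | 704:
  d = 1: Id(1) · σ(704/1) = 1 · 1524 = 1524
  d = 2: Id(2) · σ(704/2) = 2 · 756 = 1512
  d = 4: Id(4) · σ(704/4) = 4 · 372 = 1488
  d = 8: Id(8) · σ(704/8) = 8 · 180 = 1440
  d = 11: Id(11) · σ(704/11) = 11 · 127 = 1397
  d = 16: Id(16) · σ(704/16) = 16 · 84 = 1344
  d = 22: Id(22) · σ(704/22) = 22 · 63 = 1386
  d = 32: Id(32) · σ(704/32) = 32 · 36 = 1152
  d = 44: Id(44) · σ(704/44) = 44 · 31 = 1364
  d = 64: Id(64) · σ(704/64) = 64 · 12 = 768
  d = 88: Id(88) · σ(704/88) = 88 · 15 = 1320
  d = 176: Id(176) · σ(704/176) = 176 · 7 = 1232
  d = 352: Id(352) · σ(704/352) = 352 · 3 = 1056
  d = 704: Id(704) · σ(704/704) = 704 · 1 = 704
Summing: (Id * σ)(704) = 1524 + 1512 + 1488 + 1440 + 1397 + 1344 + 1386 + 1152 + 1364 + 768 + 1320 + 1232 + 1056 + 704 = 17687.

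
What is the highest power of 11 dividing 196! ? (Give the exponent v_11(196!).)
v_11(196!) = 18

Legendre's formula: v_p(n!) = Σ_{k ≥ 1} ⌊n / p^k⌋. For p = 11, n = 196, the terms are:
  ⌊196/11^1⌋ = ⌊196/11⌋ = 17
  ⌊196/11^2⌋ = ⌊196/121⌋ = 1
(the next term ⌊196/11^3⌋ = 0, terminating the sum). Summing: v_11(196!) = 17 + 1 = 18.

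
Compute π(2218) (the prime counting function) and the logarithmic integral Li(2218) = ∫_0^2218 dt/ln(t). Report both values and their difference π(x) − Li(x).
π(2218) = 330;  Li(2218) ≈ 343.29;  π(x) − Li(x) ≈ -13.29.

Direct count of primes ≤ 2218 gives π(2218) = 330. Numerical evaluation of the logarithmic integral gives Li(2218) ≈ 343.29. The difference π(x) − Li(x) ≈ -13.29 is typically negative for small/moderate x (Li(x) overestimates), though Littlewood's theorem shows this sign changes infinitely often.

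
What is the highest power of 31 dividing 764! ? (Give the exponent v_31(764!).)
v_31(764!) = 24

Legendre's formula: v_p(n!) = Σ_{k ≥ 1} ⌊n / p^k⌋. For p = 31, n = 764, the terms are:
  ⌊764/31^1⌋ = ⌊764/31⌋ = 24
(the next term ⌊764/31^2⌋ = 0, terminating the sum). Summing: v_31(764!) = 24 = 24.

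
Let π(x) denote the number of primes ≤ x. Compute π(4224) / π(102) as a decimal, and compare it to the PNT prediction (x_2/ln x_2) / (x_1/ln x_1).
π(4224)/π(102) = 578/26 ≈ 22.2308;  PNT prediction ≈ 22.9415.

π(102) = 26 and π(4224) = 578, so π(4224)/π(102) ≈ 22.2308. The PNT-predicted ratio is (4224/ln(4224)) / (102/ln(102)) ≈ 22.9415. The two agree to within a few percent, as expected.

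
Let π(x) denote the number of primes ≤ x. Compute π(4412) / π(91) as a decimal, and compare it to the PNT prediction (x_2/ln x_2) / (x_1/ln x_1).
π(4412)/π(91) = 600/24 ≈ 25.0000;  PNT prediction ≈ 26.0606.

π(91) = 24 and π(4412) = 600, so π(4412)/π(91) ≈ 25.0000. The PNT-predicted ratio is (4412/ln(4412)) / (91/ln(91)) ≈ 26.0606. The two agree to within a few percent, as expected.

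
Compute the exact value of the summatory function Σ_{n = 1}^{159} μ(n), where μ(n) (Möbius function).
Σ_{n ≤ 159} μ(n) = 0

Compute μ(n) for each 1 ≤ n ≤ 159: μ(1) = 1, μ(2) = -1, μ(3) = -1, μ(4) = 0, μ(5) = -1, μ(6) = 1, μ(7) = -1, μ(8) = 0, μ(9) = 0, μ(10) = 1, μ(11) = -1, μ(12) = 0, μ(13) = -1, μ(14) = 1, μ(15) = 1, μ(16) = 0, μ(17) = -1, μ(18) = 0, μ(19) = -1, μ(20) = 0, μ(21) = 1, μ(22) = 1, μ(23) = -1, μ(24) = 0, μ(25) = 0, μ(26) = 1, μ(27) = 0, μ(28) = 0, μ(29) = -1, μ(30) = -1, μ(31) = -1, μ(32) = 0, μ(33) = 1, μ(34) = 1, μ(35) = 1, μ(36) = 0, μ(37) = -1, μ(38) = 1, μ(39) = 1, μ(40) = 0, μ(41) = -1, μ(42) = -1, μ(43) = -1, μ(44) = 0, μ(45) = 0, μ(46) = 1, μ(47) = -1, μ(48) = 0, μ(49) = 0, μ(50) = 0, μ(51) = 1, μ(52) = 0, μ(53) = -1, μ(54) = 0, μ(55) = 1, μ(56) = 0, μ(57) = 1, μ(58) = 1, μ(59) = -1, μ(60) = 0, μ(61) = -1, μ(62) = 1, μ(63) = 0, μ(64) = 0, μ(65) = 1, μ(66) = -1, μ(67) = -1, μ(68) = 0, μ(69) = 1, μ(70) = -1, μ(71) = -1, μ(72) = 0, μ(73) = -1, μ(74) = 1, μ(75) = 0, μ(76) = 0, μ(77) = 1, μ(78) = -1, μ(79) = -1, μ(80) = 0, μ(81) = 0, μ(82) = 1, μ(83) = -1, μ(84) = 0, μ(85) = 1, μ(86) = 1, μ(87) = 1, μ(88) = 0, μ(89) = -1, μ(90) = 0, μ(91) = 1, μ(92) = 0, μ(93) = 1, μ(94) = 1, μ(95) = 1, μ(96) = 0, μ(97) = -1, μ(98) = 0, μ(99) = 0, μ(100) = 0, μ(101) = -1, μ(102) = -1, μ(103) = -1, μ(104) = 0, μ(105) = -1, μ(106) = 1, μ(107) = -1, μ(108) = 0, μ(109) = -1, μ(110) = -1, μ(111) = 1, μ(112) = 0, μ(113) = -1, μ(114) = -1, μ(115) = 1, μ(116) = 0, μ(117) = 0, μ(118) = 1, μ(119) = 1, μ(120) = 0, μ(121) = 0, μ(122) = 1, μ(123) = 1, μ(124) = 0, μ(125) = 0, μ(126) = 0, μ(127) = -1, μ(128) = 0, μ(129) = 1, μ(130) = -1, μ(131) = -1, μ(132) = 0, μ(133) = 1, μ(134) = 1, μ(135) = 0, μ(136) = 0, μ(137) = -1, μ(138) = -1, μ(139) = -1, μ(140) = 0, μ(141) = 1, μ(142) = 1, μ(143) = 1, μ(144) = 0, μ(145) = 1, μ(146) = 1, μ(147) = 0, μ(148) = 0, μ(149) = -1, μ(150) = 0, μ(151) = -1, μ(152) = 0, μ(153) = 0, μ(154) = -1, μ(155) = 1, μ(156) = 0, μ(157) = -1, μ(158) = 1, μ(159) = 1. Summing all 159 values: 0. (Mertens function M(x) = Σ_{n ≤ x} μ(n); on average M(x) should be small (PNT ⟺ M(x) = o(x)).)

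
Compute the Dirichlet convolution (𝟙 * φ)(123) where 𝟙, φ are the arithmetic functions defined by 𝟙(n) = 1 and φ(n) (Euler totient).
(𝟙 * φ)(123) = 123

Divisors of 123: [1, 3, 41, 123]. For each d | 123:
  d = 1: 𝟙(1) · φ(123/1) = 1 · 80 = 80
  d = 3: 𝟙(3) · φ(123/3) = 1 · 40 = 40
  d = 41: 𝟙(41) · φ(123/41) = 1 · 2 = 2
  d = 123: 𝟙(123) · φ(123/123) = 1 · 1 = 1
Summing: (𝟙 * φ)(123) = 80 + 40 + 2 + 1 = 123.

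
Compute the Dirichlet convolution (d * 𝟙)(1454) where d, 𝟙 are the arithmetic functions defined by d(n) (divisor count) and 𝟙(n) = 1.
(d * 𝟙)(1454) = 9

Divisors of 1454: [1, 2, 727, 1454]. For each d | 1454:
  d = 1: d(1) · 𝟙(1454/1) = 1 · 1 = 1
  d = 2: d(2) · 𝟙(1454/2) = 2 · 1 = 2
  d = 727: d(727) · 𝟙(1454/727) = 2 · 1 = 2
  d = 1454: d(1454) · 𝟙(1454/1454) = 4 · 1 = 4
Summing: (d * 𝟙)(1454) = 1 + 2 + 2 + 4 = 9.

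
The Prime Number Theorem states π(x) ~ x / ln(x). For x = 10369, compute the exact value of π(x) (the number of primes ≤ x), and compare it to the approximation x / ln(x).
π(10369) = 1272;  x/ln(x) ≈ 1121.39;  relative error ≈ 11.84%.

Directly count primes up to 10369: π(10369) = 1272. The PNT approximation gives 10369/ln(10369) ≈ 10369/9.24658 ≈ 1121.39. Relative error (π(x) − x/ln(x)) / π(x) ≈ 11.84%; the approximation is known to undercount slightly (Li(x) is a better estimate).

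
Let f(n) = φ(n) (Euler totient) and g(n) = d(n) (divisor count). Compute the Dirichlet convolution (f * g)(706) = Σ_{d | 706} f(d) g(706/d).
(φ * d)(706) = 1062

Divisors of 706: [1, 2, 353, 706]. For each d | 706:
  d = 1: φ(1) · d(706/1) = 1 · 4 = 4
  d = 2: φ(2) · d(706/2) = 1 · 2 = 2
  d = 353: φ(353) · d(706/353) = 352 · 2 = 704
  d = 706: φ(706) · d(706/706) = 352 · 1 = 352
Summing: (φ * d)(706) = 4 + 2 + 704 + 352 = 1062.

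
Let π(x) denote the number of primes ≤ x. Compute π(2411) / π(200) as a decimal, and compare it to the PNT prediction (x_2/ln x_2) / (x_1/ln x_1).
π(2411)/π(200) = 358/46 ≈ 7.7826;  PNT prediction ≈ 8.2014.

π(200) = 46 and π(2411) = 358, so π(2411)/π(200) ≈ 7.7826. The PNT-predicted ratio is (2411/ln(2411)) / (200/ln(200)) ≈ 8.2014. The two agree to within a few percent, as expected.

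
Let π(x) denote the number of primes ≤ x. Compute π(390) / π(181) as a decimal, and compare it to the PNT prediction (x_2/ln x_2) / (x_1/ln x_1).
π(390)/π(181) = 77/42 ≈ 1.8333;  PNT prediction ≈ 1.8775.

π(181) = 42 and π(390) = 77, so π(390)/π(181) ≈ 1.8333. The PNT-predicted ratio is (390/ln(390)) / (181/ln(181)) ≈ 1.8775. The two agree to within a few percent, as expected.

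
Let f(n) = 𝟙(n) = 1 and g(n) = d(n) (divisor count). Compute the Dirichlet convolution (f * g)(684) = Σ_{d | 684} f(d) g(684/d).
(𝟙 * d)(684) = 108

Divisors of 684: [1, 2, 3, 4, 6, 9, 12, 18, 19, 36, 38, 57, 76, 114, 171, 228, 342, 684]. For each d | 684:
  d = 1: 𝟙(1) · d(684/1) = 1 · 18 = 18
  d = 2: 𝟙(2) · d(684/2) = 1 · 12 = 12
  d = 3: 𝟙(3) · d(684/3) = 1 · 12 = 12
  d = 4: 𝟙(4) · d(684/4) = 1 · 6 = 6
  d = 6: 𝟙(6) · d(684/6) = 1 · 8 = 8
  d = 9: 𝟙(9) · d(684/9) = 1 · 6 = 6
  d = 12: 𝟙(12) · d(684/12) = 1 · 4 = 4
  d = 18: 𝟙(18) · d(684/18) = 1 · 4 = 4
  d = 19: 𝟙(19) · d(684/19) = 1 · 9 = 9
  d = 36: 𝟙(36) · d(684/36) = 1 · 2 = 2
  d = 38: 𝟙(38) · d(684/38) = 1 · 6 = 6
  d = 57: 𝟙(57) · d(684/57) = 1 · 6 = 6
  d = 76: 𝟙(76) · d(684/76) = 1 · 3 = 3
  d = 114: 𝟙(114) · d(684/114) = 1 · 4 = 4
  d = 171: 𝟙(171) · d(684/171) = 1 · 3 = 3
  d = 228: 𝟙(228) · d(684/228) = 1 · 2 = 2
  d = 342: 𝟙(342) · d(684/342) = 1 · 2 = 2
  d = 684: 𝟙(684) · d(684/684) = 1 · 1 = 1
Summing: (𝟙 * d)(684) = 18 + 12 + 12 + 6 + 8 + 6 + 4 + 4 + 9 + 2 + 6 + 6 + 3 + 4 + 3 + 2 + 2 + 1 = 108.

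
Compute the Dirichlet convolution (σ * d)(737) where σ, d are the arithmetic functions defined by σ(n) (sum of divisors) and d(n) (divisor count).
(σ * d)(737) = 980

Divisors of 737: [1, 11, 67, 737]. For each d | 737:
  d = 1: σ(1) · d(737/1) = 1 · 4 = 4
  d = 11: σ(11) · d(737/11) = 12 · 2 = 24
  d = 67: σ(67) · d(737/67) = 68 · 2 = 136
  d = 737: σ(737) · d(737/737) = 816 · 1 = 816
Summing: (σ * d)(737) = 4 + 24 + 136 + 816 = 980.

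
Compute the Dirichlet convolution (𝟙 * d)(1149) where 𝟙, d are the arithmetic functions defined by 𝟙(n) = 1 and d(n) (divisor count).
(𝟙 * d)(1149) = 9

Divisors of 1149: [1, 3, 383, 1149]. For each d | 1149:
  d = 1: 𝟙(1) · d(1149/1) = 1 · 4 = 4
  d = 3: 𝟙(3) · d(1149/3) = 1 · 2 = 2
  d = 383: 𝟙(383) · d(1149/383) = 1 · 2 = 2
  d = 1149: 𝟙(1149) · d(1149/1149) = 1 · 1 = 1
Summing: (𝟙 * d)(1149) = 4 + 2 + 2 + 1 = 9.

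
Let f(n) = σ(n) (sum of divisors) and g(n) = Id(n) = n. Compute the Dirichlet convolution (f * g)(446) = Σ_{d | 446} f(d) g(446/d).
(σ * Id)(446) = 2235

Divisors of 446: [1, 2, 223, 446]. For each d | 446:
  d = 1: σ(1) · Id(446/1) = 1 · 446 = 446
  d = 2: σ(2) · Id(446/2) = 3 · 223 = 669
  d = 223: σ(223) · Id(446/223) = 224 · 2 = 448
  d = 446: σ(446) · Id(446/446) = 672 · 1 = 672
Summing: (σ * Id)(446) = 446 + 669 + 448 + 672 = 2235.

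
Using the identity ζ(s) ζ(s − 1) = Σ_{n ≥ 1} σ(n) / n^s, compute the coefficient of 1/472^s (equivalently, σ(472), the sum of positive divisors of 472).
σ(472) = 900

In the product (Σ m^0/m^s)(Σ k / k^s) = Σ (Σ_{d | n} d) / n^s, the coefficient of 1/n^s is σ(n) = Σ_{d | n} d. For n = 472, divisors are [1, 2, 4, 8, 59, 118, 236, 472]; summing: σ(472) = 900.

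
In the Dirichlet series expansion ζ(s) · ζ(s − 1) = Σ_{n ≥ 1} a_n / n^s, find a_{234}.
σ(234) = 546

In the product (Σ m^0/m^s)(Σ k / k^s) = Σ (Σ_{d | n} d) / n^s, the coefficient of 1/n^s is σ(n) = Σ_{d | n} d. For n = 234, divisors are [1, 2, 3, 6, 9, 13, 18, 26, 39, 78, 117, 234]; summing: σ(234) = 546.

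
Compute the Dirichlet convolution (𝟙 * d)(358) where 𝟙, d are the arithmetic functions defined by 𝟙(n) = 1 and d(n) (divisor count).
(𝟙 * d)(358) = 9

Divisors of 358: [1, 2, 179, 358]. For each d | 358:
  d = 1: 𝟙(1) · d(358/1) = 1 · 4 = 4
  d = 2: 𝟙(2) · d(358/2) = 1 · 2 = 2
  d = 179: 𝟙(179) · d(358/179) = 1 · 2 = 2
  d = 358: 𝟙(358) · d(358/358) = 1 · 1 = 1
Summing: (𝟙 * d)(358) = 4 + 2 + 2 + 1 = 9.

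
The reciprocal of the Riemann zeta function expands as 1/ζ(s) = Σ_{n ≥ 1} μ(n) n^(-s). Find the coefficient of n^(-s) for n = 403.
μ(403) = 1

Factor n = 403 = 13 · 31. μ(n) = 0 if any exponent ≥ 2 (not squarefree); otherwise μ(n) = (−1)^{ω(n)} where ω(n) is the number of distinct prime factors. Applying: μ(403) = 1.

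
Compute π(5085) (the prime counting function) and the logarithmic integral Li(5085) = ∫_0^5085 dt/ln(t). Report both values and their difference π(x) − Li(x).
π(5085) = 679;  Li(5085) ≈ 694.25;  π(x) − Li(x) ≈ -15.25.

Direct count of primes ≤ 5085 gives π(5085) = 679. Numerical evaluation of the logarithmic integral gives Li(5085) ≈ 694.25. The difference π(x) − Li(x) ≈ -15.25 is typically negative for small/moderate x (Li(x) overestimates), though Littlewood's theorem shows this sign changes infinitely often.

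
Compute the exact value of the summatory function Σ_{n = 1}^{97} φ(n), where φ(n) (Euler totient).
Σ_{n ≤ 97} φ(n) = 2902

Compute φ(n) for each 1 ≤ n ≤ 97: φ(1) = 1, φ(2) = 1, φ(3) = 2, φ(4) = 2, φ(5) = 4, φ(6) = 2, φ(7) = 6, φ(8) = 4, φ(9) = 6, φ(10) = 4, φ(11) = 10, φ(12) = 4, φ(13) = 12, φ(14) = 6, φ(15) = 8, φ(16) = 8, φ(17) = 16, φ(18) = 6, φ(19) = 18, φ(20) = 8, φ(21) = 12, φ(22) = 10, φ(23) = 22, φ(24) = 8, φ(25) = 20, φ(26) = 12, φ(27) = 18, φ(28) = 12, φ(29) = 28, φ(30) = 8, φ(31) = 30, φ(32) = 16, φ(33) = 20, φ(34) = 16, φ(35) = 24, φ(36) = 12, φ(37) = 36, φ(38) = 18, φ(39) = 24, φ(40) = 16, φ(41) = 40, φ(42) = 12, φ(43) = 42, φ(44) = 20, φ(45) = 24, φ(46) = 22, φ(47) = 46, φ(48) = 16, φ(49) = 42, φ(50) = 20, φ(51) = 32, φ(52) = 24, φ(53) = 52, φ(54) = 18, φ(55) = 40, φ(56) = 24, φ(57) = 36, φ(58) = 28, φ(59) = 58, φ(60) = 16, φ(61) = 60, φ(62) = 30, φ(63) = 36, φ(64) = 32, φ(65) = 48, φ(66) = 20, φ(67) = 66, φ(68) = 32, φ(69) = 44, φ(70) = 24, φ(71) = 70, φ(72) = 24, φ(73) = 72, φ(74) = 36, φ(75) = 40, φ(76) = 36, φ(77) = 60, φ(78) = 24, φ(79) = 78, φ(80) = 32, φ(81) = 54, φ(82) = 40, φ(83) = 82, φ(84) = 24, φ(85) = 64, φ(86) = 42, φ(87) = 56, φ(88) = 40, φ(89) = 88, φ(90) = 24, φ(91) = 72, φ(92) = 44, φ(93) = 60, φ(94) = 46, φ(95) = 72, φ(96) = 32, φ(97) = 96. Summing all 97 values: 2902. (Average order: Σ_{n ≤ x} φ(n) ~ (3/π²) x². For x = 97, (3/π²)·97² ≈ 2859.99.)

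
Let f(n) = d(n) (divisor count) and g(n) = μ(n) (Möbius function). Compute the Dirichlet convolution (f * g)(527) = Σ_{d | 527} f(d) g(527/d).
(d * μ)(527) = 1

Divisors of 527: [1, 17, 31, 527]. For each d | 527:
  d = 1: d(1) · μ(527/1) = 1 · 1 = 1
  d = 17: d(17) · μ(527/17) = 2 · -1 = -2
  d = 31: d(31) · μ(527/31) = 2 · -1 = -2
  d = 527: d(527) · μ(527/527) = 4 · 1 = 4
Summing: (d * μ)(527) = 1 + -2 + -2 + 4 = 1.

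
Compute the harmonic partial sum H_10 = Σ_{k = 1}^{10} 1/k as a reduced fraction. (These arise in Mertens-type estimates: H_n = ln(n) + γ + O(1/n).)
H_10 = 7381/2520

Direct summation: H_10 = 1 + 1/2 + ... + 1/10. The least common denominator is lcm(1, ..., 10) = 2520; over this denominator the numerator is 2520 + 1260 + 840 + 630 + 504 + 420 + 360 + 315 + 280 + 252 = 7381, so H_10 = 7381/2520 (already in lowest terms) ≈ 2.92897. (The PNT-adjacent estimate ln(10) + γ ≈ 2.87980 matches within O(1/n).)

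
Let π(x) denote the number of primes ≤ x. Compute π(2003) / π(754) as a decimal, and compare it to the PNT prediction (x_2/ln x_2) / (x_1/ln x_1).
π(2003)/π(754) = 304/133 ≈ 2.2857;  PNT prediction ≈ 2.3151.

π(754) = 133 and π(2003) = 304, so π(2003)/π(754) ≈ 2.2857. The PNT-predicted ratio is (2003/ln(2003)) / (754/ln(754)) ≈ 2.3151. The two agree to within a few percent, as expected.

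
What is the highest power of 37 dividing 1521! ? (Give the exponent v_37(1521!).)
v_37(1521!) = 42

Legendre's formula: v_p(n!) = Σ_{k ≥ 1} ⌊n / p^k⌋. For p = 37, n = 1521, the terms are:
  ⌊1521/37^1⌋ = ⌊1521/37⌋ = 41
  ⌊1521/37^2⌋ = ⌊1521/1369⌋ = 1
(the next term ⌊1521/37^3⌋ = 0, terminating the sum). Summing: v_37(1521!) = 41 + 1 = 42.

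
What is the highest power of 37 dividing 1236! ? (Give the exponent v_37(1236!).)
v_37(1236!) = 33

Legendre's formula: v_p(n!) = Σ_{k ≥ 1} ⌊n / p^k⌋. For p = 37, n = 1236, the terms are:
  ⌊1236/37^1⌋ = ⌊1236/37⌋ = 33
(the next term ⌊1236/37^2⌋ = 0, terminating the sum). Summing: v_37(1236!) = 33 = 33.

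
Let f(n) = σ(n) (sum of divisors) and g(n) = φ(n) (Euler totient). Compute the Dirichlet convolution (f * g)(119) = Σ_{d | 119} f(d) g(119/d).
(σ * φ)(119) = 476

Divisors of 119: [1, 7, 17, 119]. For each d | 119:
  d = 1: σ(1) · φ(119/1) = 1 · 96 = 96
  d = 7: σ(7) · φ(119/7) = 8 · 16 = 128
  d = 17: σ(17) · φ(119/17) = 18 · 6 = 108
  d = 119: σ(119) · φ(119/119) = 144 · 1 = 144
Summing: (σ * φ)(119) = 96 + 128 + 108 + 144 = 476.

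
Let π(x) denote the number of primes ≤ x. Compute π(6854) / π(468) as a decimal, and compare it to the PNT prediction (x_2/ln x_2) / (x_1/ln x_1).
π(6854)/π(468) = 881/91 ≈ 9.6813;  PNT prediction ≈ 10.1948.

π(468) = 91 and π(6854) = 881, so π(6854)/π(468) ≈ 9.6813. The PNT-predicted ratio is (6854/ln(6854)) / (468/ln(468)) ≈ 10.1948. The two agree to within a few percent, as expected.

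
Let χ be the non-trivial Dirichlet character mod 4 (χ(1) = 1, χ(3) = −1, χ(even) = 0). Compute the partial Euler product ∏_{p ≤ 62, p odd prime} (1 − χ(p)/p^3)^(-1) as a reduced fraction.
∏ = 126115667482028600084463789626710364805572778792731/130156894276470431285217911893722225289762827141120

The odd primes p ≤ 62 are [3, 5, 7, 11, 13, 17, 19, 23, 29, 31, 37, 41, 43, 47, 53, 59, 61]. For each, χ(p) = 1 if p ≡ 1 mod 4, χ(p) = −1 if p ≡ 3 mod 4. Taking (1 − χ(p)/p^3)^(-1) = p^3/(p^3 − χ(p)): (1 − (-1)/3^3)^(-1) · (1 − (1)/5^3)^(-1) · (1 − (-1)/7^3)^(-1) · (1 − (-1)/11^3)^(-1) · (1 − (1)/13^3)^(-1) · (1 − (1)/17^3)^(-1) · (1 − (-1)/19^3)^(-1) · (1 − (-1)/23^3)^(-1) · (1 − (1)/29^3)^(-1) · (1 − (-1)/31^3)^(-1) · (1 − (1)/37^3)^(-1) · (1 − (1)/41^3)^(-1) · (1 − (-1)/43^3)^(-1) · (1 − (-1)/47^3)^(-1) · (1 − (1)/53^3)^(-1) · (1 − (-1)/59^3)^(-1) · (1 − (1)/61^3)^(-1) = 126115667482028600084463789626710364805572778792731/130156894276470431285217911893722225289762827141120.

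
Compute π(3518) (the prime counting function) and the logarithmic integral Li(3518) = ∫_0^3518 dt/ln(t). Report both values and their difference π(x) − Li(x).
π(3518) = 491;  Li(3518) ≈ 506.81;  π(x) − Li(x) ≈ -15.81.

Direct count of primes ≤ 3518 gives π(3518) = 491. Numerical evaluation of the logarithmic integral gives Li(3518) ≈ 506.81. The difference π(x) − Li(x) ≈ -15.81 is typically negative for small/moderate x (Li(x) overestimates), though Littlewood's theorem shows this sign changes infinitely often.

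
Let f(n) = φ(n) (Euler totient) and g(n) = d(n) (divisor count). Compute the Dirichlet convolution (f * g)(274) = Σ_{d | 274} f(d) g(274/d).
(φ * d)(274) = 414

Divisors of 274: [1, 2, 137, 274]. For each d | 274:
  d = 1: φ(1) · d(274/1) = 1 · 4 = 4
  d = 2: φ(2) · d(274/2) = 1 · 2 = 2
  d = 137: φ(137) · d(274/137) = 136 · 2 = 272
  d = 274: φ(274) · d(274/274) = 136 · 1 = 136
Summing: (φ * d)(274) = 4 + 2 + 272 + 136 = 414.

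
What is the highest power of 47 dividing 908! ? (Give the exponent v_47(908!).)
v_47(908!) = 19

Legendre's formula: v_p(n!) = Σ_{k ≥ 1} ⌊n / p^k⌋. For p = 47, n = 908, the terms are:
  ⌊908/47^1⌋ = ⌊908/47⌋ = 19
(the next term ⌊908/47^2⌋ = 0, terminating the sum). Summing: v_47(908!) = 19 = 19.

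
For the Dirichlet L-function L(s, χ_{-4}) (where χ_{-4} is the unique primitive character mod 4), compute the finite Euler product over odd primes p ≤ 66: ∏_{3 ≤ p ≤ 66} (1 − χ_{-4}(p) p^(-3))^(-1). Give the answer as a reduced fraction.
∏ = 126115667482028600084463789626710364805572778792731/130156894276470431285217911893722225289762827141120

The odd primes p ≤ 66 are [3, 5, 7, 11, 13, 17, 19, 23, 29, 31, 37, 41, 43, 47, 53, 59, 61]. For each, χ(p) = 1 if p ≡ 1 mod 4, χ(p) = −1 if p ≡ 3 mod 4. Taking (1 − χ(p)/p^3)^(-1) = p^3/(p^3 − χ(p)): (1 − (-1)/3^3)^(-1) · (1 − (1)/5^3)^(-1) · (1 − (-1)/7^3)^(-1) · (1 − (-1)/11^3)^(-1) · (1 − (1)/13^3)^(-1) · (1 − (1)/17^3)^(-1) · (1 − (-1)/19^3)^(-1) · (1 − (-1)/23^3)^(-1) · (1 − (1)/29^3)^(-1) · (1 − (-1)/31^3)^(-1) · (1 − (1)/37^3)^(-1) · (1 − (1)/41^3)^(-1) · (1 − (-1)/43^3)^(-1) · (1 − (-1)/47^3)^(-1) · (1 − (1)/53^3)^(-1) · (1 − (-1)/59^3)^(-1) · (1 − (1)/61^3)^(-1) = 126115667482028600084463789626710364805572778792731/130156894276470431285217911893722225289762827141120.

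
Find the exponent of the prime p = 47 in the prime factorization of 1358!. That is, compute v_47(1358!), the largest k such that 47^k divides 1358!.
v_47(1358!) = 28

Legendre's formula: v_p(n!) = Σ_{k ≥ 1} ⌊n / p^k⌋. For p = 47, n = 1358, the terms are:
  ⌊1358/47^1⌋ = ⌊1358/47⌋ = 28
(the next term ⌊1358/47^2⌋ = 0, terminating the sum). Summing: v_47(1358!) = 28 = 28.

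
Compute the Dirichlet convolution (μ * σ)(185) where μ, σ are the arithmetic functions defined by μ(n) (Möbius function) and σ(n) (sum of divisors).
(μ * σ)(185) = 185

Divisors of 185: [1, 5, 37, 185]. For each d | 185:
  d = 1: μ(1) · σ(185/1) = 1 · 228 = 228
  d = 5: μ(5) · σ(185/5) = -1 · 38 = -38
  d = 37: μ(37) · σ(185/37) = -1 · 6 = -6
  d = 185: μ(185) · σ(185/185) = 1 · 1 = 1
Summing: (μ * σ)(185) = 228 + -38 + -6 + 1 = 185.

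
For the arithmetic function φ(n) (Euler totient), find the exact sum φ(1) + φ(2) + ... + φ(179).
Σ_{n ≤ 179} φ(n) = 9832

Compute φ(n) for each 1 ≤ n ≤ 179: φ(1) = 1, φ(2) = 1, φ(3) = 2, φ(4) = 2, φ(5) = 4, φ(6) = 2, φ(7) = 6, φ(8) = 4, φ(9) = 6, φ(10) = 4, φ(11) = 10, φ(12) = 4, φ(13) = 12, φ(14) = 6, φ(15) = 8, φ(16) = 8, φ(17) = 16, φ(18) = 6, φ(19) = 18, φ(20) = 8, φ(21) = 12, φ(22) = 10, φ(23) = 22, φ(24) = 8, φ(25) = 20, φ(26) = 12, φ(27) = 18, φ(28) = 12, φ(29) = 28, φ(30) = 8, φ(31) = 30, φ(32) = 16, φ(33) = 20, φ(34) = 16, φ(35) = 24, φ(36) = 12, φ(37) = 36, φ(38) = 18, φ(39) = 24, φ(40) = 16, φ(41) = 40, φ(42) = 12, φ(43) = 42, φ(44) = 20, φ(45) = 24, φ(46) = 22, φ(47) = 46, φ(48) = 16, φ(49) = 42, φ(50) = 20, φ(51) = 32, φ(52) = 24, φ(53) = 52, φ(54) = 18, φ(55) = 40, φ(56) = 24, φ(57) = 36, φ(58) = 28, φ(59) = 58, φ(60) = 16, φ(61) = 60, φ(62) = 30, φ(63) = 36, φ(64) = 32, φ(65) = 48, φ(66) = 20, φ(67) = 66, φ(68) = 32, φ(69) = 44, φ(70) = 24, φ(71) = 70, φ(72) = 24, φ(73) = 72, φ(74) = 36, φ(75) = 40, φ(76) = 36, φ(77) = 60, φ(78) = 24, φ(79) = 78, φ(80) = 32, φ(81) = 54, φ(82) = 40, φ(83) = 82, φ(84) = 24, φ(85) = 64, φ(86) = 42, φ(87) = 56, φ(88) = 40, φ(89) = 88, φ(90) = 24, φ(91) = 72, φ(92) = 44, φ(93) = 60, φ(94) = 46, φ(95) = 72, φ(96) = 32, φ(97) = 96, φ(98) = 42, φ(99) = 60, φ(100) = 40, φ(101) = 100, φ(102) = 32, φ(103) = 102, φ(104) = 48, φ(105) = 48, φ(106) = 52, φ(107) = 106, φ(108) = 36, φ(109) = 108, φ(110) = 40, φ(111) = 72, φ(112) = 48, φ(113) = 112, φ(114) = 36, φ(115) = 88, φ(116) = 56, φ(117) = 72, φ(118) = 58, φ(119) = 96, φ(120) = 32, φ(121) = 110, φ(122) = 60, φ(123) = 80, φ(124) = 60, φ(125) = 100, φ(126) = 36, φ(127) = 126, φ(128) = 64, φ(129) = 84, φ(130) = 48, φ(131) = 130, φ(132) = 40, φ(133) = 108, φ(134) = 66, φ(135) = 72, φ(136) = 64, φ(137) = 136, φ(138) = 44, φ(139) = 138, φ(140) = 48, φ(141) = 92, φ(142) = 70, φ(143) = 120, φ(144) = 48, φ(145) = 112, φ(146) = 72, φ(147) = 84, φ(148) = 72, φ(149) = 148, φ(150) = 40, φ(151) = 150, φ(152) = 72, φ(153) = 96, φ(154) = 60, φ(155) = 120, φ(156) = 48, φ(157) = 156, φ(158) = 78, φ(159) = 104, φ(160) = 64, φ(161) = 132, φ(162) = 54, φ(163) = 162, φ(164) = 80, φ(165) = 80, φ(166) = 82, φ(167) = 166, φ(168) = 48, φ(169) = 156, φ(170) = 64, φ(171) = 108, φ(172) = 84, φ(173) = 172, φ(174) = 56, φ(175) = 120, φ(176) = 80, φ(177) = 116, φ(178) = 88, φ(179) = 178. Summing all 179 values: 9832. (Average order: Σ_{n ≤ x} φ(n) ~ (3/π²) x². For x = 179, (3/π²)·179² ≈ 9739.30.)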